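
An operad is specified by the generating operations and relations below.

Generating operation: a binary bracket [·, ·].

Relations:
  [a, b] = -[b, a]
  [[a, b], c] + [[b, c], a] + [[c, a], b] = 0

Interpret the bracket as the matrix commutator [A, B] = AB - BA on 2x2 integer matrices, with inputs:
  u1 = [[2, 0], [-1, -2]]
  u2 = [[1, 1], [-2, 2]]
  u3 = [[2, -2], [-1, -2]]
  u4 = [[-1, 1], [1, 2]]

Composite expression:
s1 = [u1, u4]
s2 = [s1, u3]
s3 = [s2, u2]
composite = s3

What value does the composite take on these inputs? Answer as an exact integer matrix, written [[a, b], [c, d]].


[[42, -32], [-22, -42]]

[u1, u4] = [[1, 4], [-1, -1]]
[[u1, u4], u3] = [[-6, -20], [-2, 6]]
[[[u1, u4], u3], u2] = [[42, -32], [-22, -42]]


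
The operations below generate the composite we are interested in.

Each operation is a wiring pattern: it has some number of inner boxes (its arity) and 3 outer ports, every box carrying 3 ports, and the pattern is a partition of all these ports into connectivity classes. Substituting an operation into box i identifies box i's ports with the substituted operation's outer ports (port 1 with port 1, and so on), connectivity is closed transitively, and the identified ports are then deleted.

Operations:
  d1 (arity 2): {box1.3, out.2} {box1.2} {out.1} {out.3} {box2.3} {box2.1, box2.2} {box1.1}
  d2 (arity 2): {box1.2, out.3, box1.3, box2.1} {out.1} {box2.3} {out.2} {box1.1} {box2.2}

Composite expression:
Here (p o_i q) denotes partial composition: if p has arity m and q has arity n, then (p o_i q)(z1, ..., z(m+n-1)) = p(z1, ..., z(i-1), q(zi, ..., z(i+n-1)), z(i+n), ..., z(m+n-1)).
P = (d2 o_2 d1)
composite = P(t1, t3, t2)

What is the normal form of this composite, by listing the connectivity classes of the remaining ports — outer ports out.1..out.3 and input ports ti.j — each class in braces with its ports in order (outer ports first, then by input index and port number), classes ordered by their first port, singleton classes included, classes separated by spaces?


Two ports join when wires chain via d2-identified ports.
after d1, the pattern on (t3, t2) reads {out.1} {out.2, t3.3} {out.3} {t2.1, t2.2} {t2.3} {t3.1} {t3.2} (out.j = its outer ports)
after d2, the pattern on (t1, t3, t2) reads {out.1} {out.2} {out.3, t1.2, t1.3} {t1.1} {t2.1, t2.2} {t2.3} {t3.1} {t3.2} {t3.3} (out.j = its outer ports)

{out.1} {out.2} {out.3, t1.2, t1.3} {t1.1} {t2.1, t2.2} {t2.3} {t3.1} {t3.2} {t3.3}


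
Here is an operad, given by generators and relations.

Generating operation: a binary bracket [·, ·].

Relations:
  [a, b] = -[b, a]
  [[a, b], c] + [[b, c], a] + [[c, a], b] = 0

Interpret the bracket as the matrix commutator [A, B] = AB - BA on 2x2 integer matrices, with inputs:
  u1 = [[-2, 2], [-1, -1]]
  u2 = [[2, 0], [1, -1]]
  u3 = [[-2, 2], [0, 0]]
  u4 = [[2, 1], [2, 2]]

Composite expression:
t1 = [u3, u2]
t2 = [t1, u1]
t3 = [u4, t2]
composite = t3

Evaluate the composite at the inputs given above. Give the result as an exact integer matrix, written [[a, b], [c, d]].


[[-2, -4], [8, 2]]

[u3, u2] = [[2, -6], [2, -2]]
[[u3, u2], u1] = [[2, 2], [2, -2]]
[u4, [[u3, u2], u1]] = [[-2, -4], [8, 2]]


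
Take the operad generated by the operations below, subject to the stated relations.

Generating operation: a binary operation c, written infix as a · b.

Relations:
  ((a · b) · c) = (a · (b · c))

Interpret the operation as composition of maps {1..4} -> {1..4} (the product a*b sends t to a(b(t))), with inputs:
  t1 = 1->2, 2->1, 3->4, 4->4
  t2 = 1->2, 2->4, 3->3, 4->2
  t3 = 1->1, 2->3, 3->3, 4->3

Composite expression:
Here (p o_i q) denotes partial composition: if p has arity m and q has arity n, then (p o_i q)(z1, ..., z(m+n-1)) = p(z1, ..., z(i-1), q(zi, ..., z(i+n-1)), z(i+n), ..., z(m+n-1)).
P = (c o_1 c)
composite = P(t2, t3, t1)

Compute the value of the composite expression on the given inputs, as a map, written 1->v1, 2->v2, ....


1->3, 2->2, 3->3, 4->3


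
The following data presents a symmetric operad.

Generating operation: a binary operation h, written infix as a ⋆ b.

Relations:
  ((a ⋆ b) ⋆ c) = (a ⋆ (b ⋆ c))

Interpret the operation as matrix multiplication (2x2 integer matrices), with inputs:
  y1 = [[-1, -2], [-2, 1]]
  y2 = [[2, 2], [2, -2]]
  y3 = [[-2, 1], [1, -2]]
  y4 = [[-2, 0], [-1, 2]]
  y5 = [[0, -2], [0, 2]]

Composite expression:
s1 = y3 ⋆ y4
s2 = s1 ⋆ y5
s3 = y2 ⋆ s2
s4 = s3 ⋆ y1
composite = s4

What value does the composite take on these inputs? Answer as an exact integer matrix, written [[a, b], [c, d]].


[[40, -20], [-24, 12]]

(y3 ⋆ y4) = [[3, 2], [0, -4]]
((y3 ⋆ y4) ⋆ y5) = [[0, -2], [0, -8]]
(y2 ⋆ ((y3 ⋆ y4) ⋆ y5)) = [[0, -20], [0, 12]]
((y2 ⋆ ((y3 ⋆ y4) ⋆ y5)) ⋆ y1) = [[40, -20], [-24, 12]]


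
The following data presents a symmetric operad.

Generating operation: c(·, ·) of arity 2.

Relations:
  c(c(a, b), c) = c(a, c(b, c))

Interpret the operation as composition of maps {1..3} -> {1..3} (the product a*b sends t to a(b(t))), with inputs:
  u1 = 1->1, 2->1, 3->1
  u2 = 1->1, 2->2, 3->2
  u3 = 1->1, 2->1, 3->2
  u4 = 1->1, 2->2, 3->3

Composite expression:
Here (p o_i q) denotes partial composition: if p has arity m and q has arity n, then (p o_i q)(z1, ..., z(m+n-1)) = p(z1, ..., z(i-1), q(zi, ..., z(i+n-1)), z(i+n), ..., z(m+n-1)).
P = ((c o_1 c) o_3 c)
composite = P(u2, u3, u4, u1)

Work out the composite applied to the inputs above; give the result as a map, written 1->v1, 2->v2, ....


c(u2, u3) = 1->1, 2->1, 3->2
c(u4, u1) = 1->1, 2->1, 3->1
c(c(u2, u3), c(u4, u1)) = 1->1, 2->1, 3->1

1->1, 2->1, 3->1


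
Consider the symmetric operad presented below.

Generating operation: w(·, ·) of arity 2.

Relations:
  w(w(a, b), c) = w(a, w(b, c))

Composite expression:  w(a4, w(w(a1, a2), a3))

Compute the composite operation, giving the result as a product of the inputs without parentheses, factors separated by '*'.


Associativity of w dissolves the nesting; only the a-input order survives.
w(a1, a2) collapses to a1 * a2
w(w(a1, a2), a3) collapses to a1 * a2 * a3
w(a4, w(w(a1, a2), a3)) collapses to a4 * a1 * a2 * a3

a4 * a1 * a2 * a3


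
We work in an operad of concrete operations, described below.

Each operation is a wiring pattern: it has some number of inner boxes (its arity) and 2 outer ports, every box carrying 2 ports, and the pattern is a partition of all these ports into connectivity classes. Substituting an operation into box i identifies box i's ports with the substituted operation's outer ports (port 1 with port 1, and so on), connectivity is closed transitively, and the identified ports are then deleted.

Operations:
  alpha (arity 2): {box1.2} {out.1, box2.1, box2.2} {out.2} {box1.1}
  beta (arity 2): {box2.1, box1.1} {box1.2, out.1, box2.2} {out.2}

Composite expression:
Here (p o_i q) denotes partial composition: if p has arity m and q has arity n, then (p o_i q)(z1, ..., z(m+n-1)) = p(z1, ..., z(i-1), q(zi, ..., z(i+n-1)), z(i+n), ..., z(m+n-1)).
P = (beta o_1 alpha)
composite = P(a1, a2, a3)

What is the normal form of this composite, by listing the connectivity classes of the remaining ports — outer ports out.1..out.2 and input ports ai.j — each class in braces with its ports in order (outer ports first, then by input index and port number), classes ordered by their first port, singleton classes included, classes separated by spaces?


{out.1, a3.2} {out.2} {a1.1} {a1.2} {a2.1, a2.2, a3.1}


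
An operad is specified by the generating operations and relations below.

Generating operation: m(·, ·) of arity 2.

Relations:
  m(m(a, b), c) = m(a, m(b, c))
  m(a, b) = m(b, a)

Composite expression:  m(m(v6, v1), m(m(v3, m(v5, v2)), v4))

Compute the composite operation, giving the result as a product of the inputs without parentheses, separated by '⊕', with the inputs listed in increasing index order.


Reordering under m is free, so list the v-inputs canonically.
m(v6, v1) collapses to v6 ⊕ v1
m(v5, v2) collapses to v5 ⊕ v2
m(v3, m(v5, v2)) collapses to v3 ⊕ v5 ⊕ v2
m(m(v3, m(v5, v2)), v4) collapses to v3 ⊕ v5 ⊕ v2 ⊕ v4
m(m(v6, v1), m(m(v3, m(v5, v2)), v4)) collapses to v6 ⊕ v1 ⊕ v3 ⊕ v5 ⊕ v2 ⊕ v4
putting the inputs in ascending order: v1 ⊕ v2 ⊕ v3 ⊕ v4 ⊕ v5 ⊕ v6

v1 ⊕ v2 ⊕ v3 ⊕ v4 ⊕ v5 ⊕ v6


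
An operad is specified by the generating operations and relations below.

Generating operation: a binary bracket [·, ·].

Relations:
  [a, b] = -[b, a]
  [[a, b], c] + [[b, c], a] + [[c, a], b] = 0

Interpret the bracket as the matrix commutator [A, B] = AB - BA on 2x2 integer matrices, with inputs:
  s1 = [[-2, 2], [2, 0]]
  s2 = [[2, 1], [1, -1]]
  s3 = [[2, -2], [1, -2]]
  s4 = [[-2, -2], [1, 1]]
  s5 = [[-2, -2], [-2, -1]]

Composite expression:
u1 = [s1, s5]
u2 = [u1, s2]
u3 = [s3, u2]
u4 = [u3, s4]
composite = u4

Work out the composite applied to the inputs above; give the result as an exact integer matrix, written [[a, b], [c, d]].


[s1, s5] = [[0, 6], [-6, 0]]
[[s1, s5], s2] = [[12, -18], [-18, -12]]
[s3, [[s1, s5], s2]] = [[54, -24], [96, -54]]
[[s3, [[s1, s5], s2]], s4] = [[168, -288], [-396, -168]]

[[168, -288], [-396, -168]]


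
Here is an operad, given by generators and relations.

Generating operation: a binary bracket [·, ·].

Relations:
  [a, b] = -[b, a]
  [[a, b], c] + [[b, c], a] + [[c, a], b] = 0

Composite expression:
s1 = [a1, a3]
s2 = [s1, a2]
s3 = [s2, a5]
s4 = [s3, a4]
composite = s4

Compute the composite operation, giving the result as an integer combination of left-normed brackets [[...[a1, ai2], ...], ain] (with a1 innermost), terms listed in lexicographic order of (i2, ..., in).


[[[[a1, a3], a2], a5], a4]

Antisymmetry and Jacobi reduce to a1-anchored left-normed brackets.
Composite bracket: [[[[a1, a3], a2], a5], a4]
The bracket unfolds into 16 signed words via [a, b] = ab - ba (2^4 = 16).
Collect the words opening with a1:
  a1a3a2a5a4 (sign +1) contributes +[[[[a1, a3], a2], a5], a4]


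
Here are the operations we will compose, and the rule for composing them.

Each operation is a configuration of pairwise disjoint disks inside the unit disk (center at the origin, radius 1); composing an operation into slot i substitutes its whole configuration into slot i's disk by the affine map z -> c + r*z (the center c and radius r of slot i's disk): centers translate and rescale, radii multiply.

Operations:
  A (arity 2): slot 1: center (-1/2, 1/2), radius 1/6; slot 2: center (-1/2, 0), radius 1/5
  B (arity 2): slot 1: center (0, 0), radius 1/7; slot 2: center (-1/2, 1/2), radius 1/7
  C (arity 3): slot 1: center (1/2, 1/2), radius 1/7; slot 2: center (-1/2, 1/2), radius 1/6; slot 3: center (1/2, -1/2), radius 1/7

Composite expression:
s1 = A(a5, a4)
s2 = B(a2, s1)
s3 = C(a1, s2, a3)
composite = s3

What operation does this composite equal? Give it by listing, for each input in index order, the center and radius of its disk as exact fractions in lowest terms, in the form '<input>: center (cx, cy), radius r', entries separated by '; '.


a1: center (1/2, 1/2), radius 1/7; a2: center (-1/2, 1/2), radius 1/42; a3: center (1/2, -1/2), radius 1/7; a4: center (-25/42, 7/12), radius 1/210; a5: center (-25/42, 25/42), radius 1/252

Nesting under C composes maps z -> c + r*z down each a-path.
tracing a1 down its 1-map path: center (1/2, 1/2), radius 1/7
tracing a2 down its 2-map path: center (-1/2, 1/2), radius 1/42
tracing a5 down its 3-map path: center (-25/42, 25/42), radius 1/252
tracing a4 down its 3-map path: center (-25/42, 7/12), radius 1/210
tracing a3 down its 1-map path: center (1/2, -1/2), radius 1/7


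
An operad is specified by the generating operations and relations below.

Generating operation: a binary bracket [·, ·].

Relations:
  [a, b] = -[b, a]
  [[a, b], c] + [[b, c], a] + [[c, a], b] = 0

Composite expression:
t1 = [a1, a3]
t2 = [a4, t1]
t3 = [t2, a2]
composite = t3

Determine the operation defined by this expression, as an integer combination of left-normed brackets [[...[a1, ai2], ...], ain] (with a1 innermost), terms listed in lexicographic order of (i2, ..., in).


-[[[a1, a3], a4], a2]

Antisymmetry and Jacobi reduce to a1-anchored left-normed brackets.
Composite bracket: [[a4, [a1, a3]], a2]
Applying ab - ba throughout gives 8 signed words (2^3 = 8).
Keep just the words that open with a1:
  from a1a3a4a2, sign -1: term -[[[a1, a3], a4], a2]


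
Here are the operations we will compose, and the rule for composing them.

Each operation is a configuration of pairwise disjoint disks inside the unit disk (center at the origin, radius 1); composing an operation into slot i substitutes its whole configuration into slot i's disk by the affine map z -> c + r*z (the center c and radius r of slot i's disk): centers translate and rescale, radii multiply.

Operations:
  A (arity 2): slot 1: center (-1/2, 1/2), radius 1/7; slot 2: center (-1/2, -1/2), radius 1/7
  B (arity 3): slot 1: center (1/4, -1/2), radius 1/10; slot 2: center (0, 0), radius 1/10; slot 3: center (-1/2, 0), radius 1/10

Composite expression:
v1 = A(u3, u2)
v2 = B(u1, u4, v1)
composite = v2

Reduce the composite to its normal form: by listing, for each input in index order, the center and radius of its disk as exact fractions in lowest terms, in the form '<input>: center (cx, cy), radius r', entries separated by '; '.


u1: center (1/4, -1/2), radius 1/10; u2: center (-11/20, -1/20), radius 1/70; u3: center (-11/20, 1/20), radius 1/70; u4: center (0, 0), radius 1/10

Below B, radii multiply path by path; the u-disk centers shift.
u1 passes through 1 substitution, ending at center (1/4, -1/2), radius 1/10
u4 passes through 1 substitution, ending at center (0, 0), radius 1/10
u3 passes through 2 substitutions, ending at center (-11/20, 1/20), radius 1/70
u2 passes through 2 substitutions, ending at center (-11/20, -1/20), radius 1/70


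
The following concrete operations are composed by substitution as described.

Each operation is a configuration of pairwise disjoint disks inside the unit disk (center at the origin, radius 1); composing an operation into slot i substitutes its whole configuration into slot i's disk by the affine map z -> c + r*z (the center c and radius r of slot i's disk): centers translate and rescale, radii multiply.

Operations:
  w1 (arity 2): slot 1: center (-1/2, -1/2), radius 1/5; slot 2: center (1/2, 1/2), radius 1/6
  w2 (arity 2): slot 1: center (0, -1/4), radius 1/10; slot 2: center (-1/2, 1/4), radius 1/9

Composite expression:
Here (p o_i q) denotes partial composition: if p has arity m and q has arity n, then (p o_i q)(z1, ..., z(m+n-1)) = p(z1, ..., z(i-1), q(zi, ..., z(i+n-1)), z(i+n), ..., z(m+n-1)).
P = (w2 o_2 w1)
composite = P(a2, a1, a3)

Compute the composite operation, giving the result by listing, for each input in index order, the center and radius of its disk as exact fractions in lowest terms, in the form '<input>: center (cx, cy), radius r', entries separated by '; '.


a1: center (-5/9, 7/36), radius 1/45; a2: center (0, -1/4), radius 1/10; a3: center (-4/9, 11/36), radius 1/54

Affine substitution under w2: radii multiply and a-centers shift.
for a2, the 1-step affine chain lands on center (0, -1/4), radius 1/10
for a1, the 2-step affine chain lands on center (-5/9, 7/36), radius 1/45
for a3, the 2-step affine chain lands on center (-4/9, 11/36), radius 1/54


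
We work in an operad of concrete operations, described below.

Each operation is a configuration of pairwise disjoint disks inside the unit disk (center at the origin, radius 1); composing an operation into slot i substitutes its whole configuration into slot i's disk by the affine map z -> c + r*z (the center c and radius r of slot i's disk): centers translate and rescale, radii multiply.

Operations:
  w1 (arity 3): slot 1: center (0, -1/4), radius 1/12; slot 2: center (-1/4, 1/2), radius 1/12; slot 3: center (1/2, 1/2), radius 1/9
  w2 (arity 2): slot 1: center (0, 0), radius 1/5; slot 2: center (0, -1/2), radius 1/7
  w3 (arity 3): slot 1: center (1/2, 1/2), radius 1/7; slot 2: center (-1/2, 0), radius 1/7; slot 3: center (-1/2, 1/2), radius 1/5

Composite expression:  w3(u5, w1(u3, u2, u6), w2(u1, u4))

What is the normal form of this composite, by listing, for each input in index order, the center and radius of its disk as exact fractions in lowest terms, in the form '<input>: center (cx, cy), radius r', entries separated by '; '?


u1: center (-1/2, 1/2), radius 1/25; u2: center (-15/28, 1/14), radius 1/84; u3: center (-1/2, -1/28), radius 1/84; u4: center (-1/2, 2/5), radius 1/35; u5: center (1/2, 1/2), radius 1/7; u6: center (-3/7, 1/14), radius 1/63

Affine substitution under w3: radii multiply and u-centers shift.
for u5, the 1-step affine chain lands on center (1/2, 1/2), radius 1/7
for u3, the 2-step affine chain lands on center (-1/2, -1/28), radius 1/84
for u2, the 2-step affine chain lands on center (-15/28, 1/14), radius 1/84
for u6, the 2-step affine chain lands on center (-3/7, 1/14), radius 1/63
for u1, the 2-step affine chain lands on center (-1/2, 1/2), radius 1/25
for u4, the 2-step affine chain lands on center (-1/2, 2/5), radius 1/35


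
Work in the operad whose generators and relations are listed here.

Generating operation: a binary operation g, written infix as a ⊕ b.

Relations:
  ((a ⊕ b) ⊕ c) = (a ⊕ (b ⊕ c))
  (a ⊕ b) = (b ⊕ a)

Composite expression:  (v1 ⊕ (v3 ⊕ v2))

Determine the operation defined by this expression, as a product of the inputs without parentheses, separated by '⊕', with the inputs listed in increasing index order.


v1 ⊕ v2 ⊕ v3

Both nesting and order wash out for g; what remains is which v's occur.
(v3 ⊕ v2) linearizes to v3 ⊕ v2
(v1 ⊕ (v3 ⊕ v2)) linearizes to v1 ⊕ v3 ⊕ v2
putting the inputs in ascending order: v1 ⊕ v2 ⊕ v3


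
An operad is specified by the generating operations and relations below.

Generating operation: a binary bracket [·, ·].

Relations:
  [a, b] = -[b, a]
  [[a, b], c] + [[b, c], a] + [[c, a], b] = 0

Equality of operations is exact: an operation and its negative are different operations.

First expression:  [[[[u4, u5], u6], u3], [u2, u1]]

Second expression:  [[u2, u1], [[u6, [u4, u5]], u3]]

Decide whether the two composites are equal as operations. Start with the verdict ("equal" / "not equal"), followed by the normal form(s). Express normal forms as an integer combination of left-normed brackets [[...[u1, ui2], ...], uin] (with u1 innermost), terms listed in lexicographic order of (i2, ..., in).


Normal form of the first expression: -[[[[[u1, u2], u3], u4], u5], u6] + [[[[[u1, u2], u3], u5], u4], u6] + [[[[[u1, u2], u3], u6], u4], u5] - [[[[[u1, u2], u3], u6], u5], u4] + [[[[[u1, u2], u4], u5], u6], u3] - [[[[[u1, u2], u5], u4], u6], u3] - [[[[[u1, u2], u6], u4], u5], u3] + [[[[[u1, u2], u6], u5], u4], u3]
Normal form of the second expression: -[[[[[u1, u2], u3], u4], u5], u6] + [[[[[u1, u2], u3], u5], u4], u6] + [[[[[u1, u2], u3], u6], u4], u5] - [[[[[u1, u2], u3], u6], u5], u4] + [[[[[u1, u2], u4], u5], u6], u3] - [[[[[u1, u2], u5], u4], u6], u3] - [[[[[u1, u2], u6], u4], u5], u3] + [[[[[u1, u2], u6], u5], u4], u3]
Both agree, so they are equal.

equal: each reduces to -[[[[[u1, u2], u3], u4], u5], u6] + [[[[[u1, u2], u3], u5], u4], u6] + [[[[[u1, u2], u3], u6], u4], u5] - [[[[[u1, u2], u3], u6], u5], u4] + [[[[[u1, u2], u4], u5], u6], u3] - [[[[[u1, u2], u5], u4], u6], u3] - [[[[[u1, u2], u6], u4], u5], u3] + [[[[[u1, u2], u6], u5], u4], u3]


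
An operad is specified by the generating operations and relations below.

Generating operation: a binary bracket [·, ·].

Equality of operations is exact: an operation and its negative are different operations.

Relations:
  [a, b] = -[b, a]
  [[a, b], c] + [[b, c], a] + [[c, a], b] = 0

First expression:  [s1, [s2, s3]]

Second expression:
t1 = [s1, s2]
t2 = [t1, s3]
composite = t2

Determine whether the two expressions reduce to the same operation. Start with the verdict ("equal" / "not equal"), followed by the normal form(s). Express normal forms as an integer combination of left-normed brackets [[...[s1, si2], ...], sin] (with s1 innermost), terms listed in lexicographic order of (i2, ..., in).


Normal form of the first expression: [[s1, s2], s3] - [[s1, s3], s2]
Normal form of the second expression: [[s1, s2], s3]
The normal forms differ: not equal.

not equal — first [[s1, s2], s3] - [[s1, s3], s2], second [[s1, s2], s3]


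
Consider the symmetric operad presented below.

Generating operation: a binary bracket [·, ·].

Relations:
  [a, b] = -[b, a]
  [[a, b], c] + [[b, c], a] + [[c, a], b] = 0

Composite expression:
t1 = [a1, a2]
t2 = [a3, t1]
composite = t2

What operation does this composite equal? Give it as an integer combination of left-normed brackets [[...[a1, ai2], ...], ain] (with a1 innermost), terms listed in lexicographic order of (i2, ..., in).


-[[a1, a2], a3]


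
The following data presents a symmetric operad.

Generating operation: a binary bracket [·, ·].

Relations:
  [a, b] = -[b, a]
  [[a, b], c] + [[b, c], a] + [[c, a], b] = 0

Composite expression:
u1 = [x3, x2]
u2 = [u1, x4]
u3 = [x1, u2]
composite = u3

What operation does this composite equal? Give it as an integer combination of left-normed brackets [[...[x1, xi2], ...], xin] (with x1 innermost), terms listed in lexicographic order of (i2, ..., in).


-[[[x1, x2], x3], x4] + [[[x1, x3], x2], x4] + [[[x1, x4], x2], x3] - [[[x1, x4], x3], x2]

Antisymmetry and Jacobi reduce to x1-anchored left-normed brackets.
Composite bracket: [x1, [[x3, x2], x4]]
The bracket unfolds into 8 signed words via [a, b] = ab - ba (2^3 = 8).
Collect the words opening with x1:
  from x1x2x3x4, sign -1: term -[[[x1, x2], x3], x4]
  from x1x3x2x4, sign +1: term +[[[x1, x3], x2], x4]
  from x1x4x2x3, sign +1: term +[[[x1, x4], x2], x3]
  from x1x4x3x2, sign -1: term -[[[x1, x4], x3], x2]


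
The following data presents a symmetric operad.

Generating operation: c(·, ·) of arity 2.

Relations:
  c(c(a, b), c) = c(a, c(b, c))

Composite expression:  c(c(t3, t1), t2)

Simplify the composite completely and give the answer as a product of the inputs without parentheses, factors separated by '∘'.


t3 ∘ t1 ∘ t2


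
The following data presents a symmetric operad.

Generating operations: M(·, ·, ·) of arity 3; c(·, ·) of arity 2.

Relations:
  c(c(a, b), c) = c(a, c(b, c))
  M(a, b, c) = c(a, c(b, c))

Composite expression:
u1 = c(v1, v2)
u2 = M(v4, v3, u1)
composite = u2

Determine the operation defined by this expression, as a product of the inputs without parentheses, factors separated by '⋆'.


v4 ⋆ v3 ⋆ v1 ⋆ v2

Key point: M is associative — brackets drop, the v-order remains.
c(v1, v2) flattens to v1 ⋆ v2
M(v4, v3, c(v1, v2)) flattens to v4 ⋆ v3 ⋆ v1 ⋆ v2


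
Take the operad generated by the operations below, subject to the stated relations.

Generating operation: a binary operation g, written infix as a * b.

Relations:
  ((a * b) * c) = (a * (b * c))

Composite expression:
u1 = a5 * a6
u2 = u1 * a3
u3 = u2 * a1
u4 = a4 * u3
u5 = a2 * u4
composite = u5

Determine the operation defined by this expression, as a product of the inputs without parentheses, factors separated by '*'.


a2 * a4 * a5 * a6 * a3 * a1

All parenthesizations of g agree; list the a-inputs left to right.
(a5 * a6) reduces to a5 * a6
((a5 * a6) * a3) reduces to a5 * a6 * a3
(((a5 * a6) * a3) * a1) reduces to a5 * a6 * a3 * a1
(a4 * (((a5 * a6) * a3) * a1)) reduces to a4 * a5 * a6 * a3 * a1
(a2 * (a4 * (((a5 * a6) * a3) * a1))) reduces to a2 * a4 * a5 * a6 * a3 * a1


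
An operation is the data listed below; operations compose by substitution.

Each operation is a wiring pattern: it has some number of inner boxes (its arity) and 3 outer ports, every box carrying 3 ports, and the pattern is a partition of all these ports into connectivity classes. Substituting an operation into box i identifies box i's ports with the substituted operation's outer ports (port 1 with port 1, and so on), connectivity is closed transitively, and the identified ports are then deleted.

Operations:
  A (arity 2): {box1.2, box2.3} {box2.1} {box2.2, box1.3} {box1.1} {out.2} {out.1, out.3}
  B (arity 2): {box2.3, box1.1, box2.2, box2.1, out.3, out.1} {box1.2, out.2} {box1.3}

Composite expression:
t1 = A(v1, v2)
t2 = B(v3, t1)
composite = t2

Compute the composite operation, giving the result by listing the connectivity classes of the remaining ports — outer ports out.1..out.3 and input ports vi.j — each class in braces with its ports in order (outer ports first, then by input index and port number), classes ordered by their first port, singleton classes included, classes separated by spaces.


Reachability decides: close wires over B-identified ports.
composing A on (v1, v2), with out.j its own outer ports: {out.1, out.3} {out.2} {v1.1} {v1.2, v2.3} {v1.3, v2.2} {v2.1}
composing B on (v3, v1, v2), with out.j its own outer ports: {out.1, out.3, v3.1} {out.2, v3.2} {v1.1} {v1.2, v2.3} {v1.3, v2.2} {v2.1} {v3.3}

{out.1, out.3, v3.1} {out.2, v3.2} {v1.1} {v1.2, v2.3} {v1.3, v2.2} {v2.1} {v3.3}


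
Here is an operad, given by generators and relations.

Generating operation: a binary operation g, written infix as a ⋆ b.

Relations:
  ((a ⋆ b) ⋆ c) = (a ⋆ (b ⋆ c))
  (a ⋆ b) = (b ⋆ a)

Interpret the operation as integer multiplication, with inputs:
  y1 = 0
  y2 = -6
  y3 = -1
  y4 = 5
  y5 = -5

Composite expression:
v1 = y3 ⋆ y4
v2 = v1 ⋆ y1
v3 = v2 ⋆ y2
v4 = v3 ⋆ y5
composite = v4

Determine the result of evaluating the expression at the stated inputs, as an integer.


(y3 ⋆ y4) = -5
((y3 ⋆ y4) ⋆ y1) = 0
(((y3 ⋆ y4) ⋆ y1) ⋆ y2) = 0
((((y3 ⋆ y4) ⋆ y1) ⋆ y2) ⋆ y5) = 0

0


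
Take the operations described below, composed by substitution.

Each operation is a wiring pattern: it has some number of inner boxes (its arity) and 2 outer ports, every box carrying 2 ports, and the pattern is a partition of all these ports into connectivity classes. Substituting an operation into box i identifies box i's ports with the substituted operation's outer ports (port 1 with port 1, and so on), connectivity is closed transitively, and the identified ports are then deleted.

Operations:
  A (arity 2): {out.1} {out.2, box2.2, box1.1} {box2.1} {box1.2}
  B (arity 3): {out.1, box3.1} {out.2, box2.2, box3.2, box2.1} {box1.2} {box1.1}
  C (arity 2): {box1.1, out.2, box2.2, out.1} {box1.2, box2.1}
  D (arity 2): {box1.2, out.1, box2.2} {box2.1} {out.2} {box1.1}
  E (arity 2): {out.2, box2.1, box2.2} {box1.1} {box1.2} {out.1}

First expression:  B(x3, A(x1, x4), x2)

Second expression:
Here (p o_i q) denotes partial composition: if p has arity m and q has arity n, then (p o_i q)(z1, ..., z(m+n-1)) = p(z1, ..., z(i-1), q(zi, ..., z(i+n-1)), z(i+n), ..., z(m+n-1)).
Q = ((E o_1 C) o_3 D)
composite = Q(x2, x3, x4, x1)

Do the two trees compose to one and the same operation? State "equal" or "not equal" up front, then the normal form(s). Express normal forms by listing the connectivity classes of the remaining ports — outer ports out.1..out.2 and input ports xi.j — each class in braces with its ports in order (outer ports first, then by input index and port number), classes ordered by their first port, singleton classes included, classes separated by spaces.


In normal form, the first expression is {out.1, x2.1} {out.2, x1.1, x2.2, x4.2} {x1.2} {x3.1} {x3.2} {x4.1}
In normal form, the second expression is {out.1} {out.2, x1.2, x4.2} {x1.1} {x2.1, x3.2} {x2.2, x3.1} {x4.1}
They disagree, so not equal.

not equal: they reduce to {out.1, x2.1} {out.2, x1.1, x2.2, x4.2} {x1.2} {x3.1} {x3.2} {x4.1} and {out.1} {out.2, x1.2, x4.2} {x1.1} {x2.1, x3.2} {x2.2, x3.1} {x4.1}


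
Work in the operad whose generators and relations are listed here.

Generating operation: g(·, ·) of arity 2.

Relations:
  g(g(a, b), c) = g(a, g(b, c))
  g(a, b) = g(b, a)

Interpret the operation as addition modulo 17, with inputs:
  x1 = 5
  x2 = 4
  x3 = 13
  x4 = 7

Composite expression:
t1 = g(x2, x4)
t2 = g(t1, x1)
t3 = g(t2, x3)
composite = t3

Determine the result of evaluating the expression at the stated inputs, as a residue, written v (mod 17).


g(x2, x4) = 11
g(g(x2, x4), x1) = 16
g(g(g(x2, x4), x1), x3) = 12

12 (mod 17)


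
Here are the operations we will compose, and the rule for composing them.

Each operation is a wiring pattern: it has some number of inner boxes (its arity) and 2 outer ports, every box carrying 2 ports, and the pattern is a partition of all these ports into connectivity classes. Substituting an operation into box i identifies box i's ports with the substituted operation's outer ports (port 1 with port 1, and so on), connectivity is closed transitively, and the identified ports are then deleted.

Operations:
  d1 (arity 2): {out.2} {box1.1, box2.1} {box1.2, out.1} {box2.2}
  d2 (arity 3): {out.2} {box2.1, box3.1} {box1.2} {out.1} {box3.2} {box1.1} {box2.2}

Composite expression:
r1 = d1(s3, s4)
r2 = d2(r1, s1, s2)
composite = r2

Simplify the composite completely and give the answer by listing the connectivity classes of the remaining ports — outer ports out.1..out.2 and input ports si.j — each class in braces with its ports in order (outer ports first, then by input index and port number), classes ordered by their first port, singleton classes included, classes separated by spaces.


{out.1} {out.2} {s1.1, s2.1} {s1.2} {s2.2} {s3.1, s4.1} {s3.2} {s4.2}

Connectivity passes through glued d2-boundaries; trace each wire chain.
d1 over (s3, s4) gives {out.1, s3.2} {out.2} {s3.1, s4.1} {s4.2}, out.j being that stage's outer ports
d2 over (s3, s4, s1, s2) gives {out.1} {out.2} {s1.1, s2.1} {s1.2} {s2.2} {s3.1, s4.1} {s3.2} {s4.2}, out.j being that stage's outer ports


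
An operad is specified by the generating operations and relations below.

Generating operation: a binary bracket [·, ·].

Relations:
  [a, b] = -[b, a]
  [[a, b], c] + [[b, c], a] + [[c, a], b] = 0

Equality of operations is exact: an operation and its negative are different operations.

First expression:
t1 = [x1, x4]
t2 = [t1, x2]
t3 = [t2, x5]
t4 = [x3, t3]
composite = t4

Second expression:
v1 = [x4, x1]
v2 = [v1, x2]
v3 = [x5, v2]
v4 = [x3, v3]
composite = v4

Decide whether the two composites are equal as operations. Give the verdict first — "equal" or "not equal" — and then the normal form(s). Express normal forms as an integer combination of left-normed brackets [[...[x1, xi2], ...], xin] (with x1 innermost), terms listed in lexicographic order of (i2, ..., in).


equal: each reduces to -[[[[x1, x4], x2], x5], x3]

Reducing the first expression gives -[[[[x1, x4], x2], x5], x3]
Reducing the second expression gives -[[[[x1, x4], x2], x5], x3]
The normal forms match — equal.


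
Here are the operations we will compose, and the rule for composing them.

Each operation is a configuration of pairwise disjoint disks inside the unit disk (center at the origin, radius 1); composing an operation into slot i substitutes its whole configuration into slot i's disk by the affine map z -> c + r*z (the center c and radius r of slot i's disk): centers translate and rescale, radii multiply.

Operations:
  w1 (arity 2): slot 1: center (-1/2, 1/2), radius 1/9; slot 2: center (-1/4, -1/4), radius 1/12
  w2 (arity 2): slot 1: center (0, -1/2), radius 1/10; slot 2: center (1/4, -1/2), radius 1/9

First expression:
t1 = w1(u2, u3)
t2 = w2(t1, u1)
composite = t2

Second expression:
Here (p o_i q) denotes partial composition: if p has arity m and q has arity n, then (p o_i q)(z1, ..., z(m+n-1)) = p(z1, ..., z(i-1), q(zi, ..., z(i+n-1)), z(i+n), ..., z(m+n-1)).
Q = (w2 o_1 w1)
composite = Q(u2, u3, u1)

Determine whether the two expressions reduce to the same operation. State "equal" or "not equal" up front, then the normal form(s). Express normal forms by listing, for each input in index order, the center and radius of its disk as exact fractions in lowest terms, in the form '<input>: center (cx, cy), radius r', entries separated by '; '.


The first composite normalizes to u1: center (1/4, -1/2), radius 1/9; u2: center (-1/20, -9/20), radius 1/90; u3: center (-1/40, -21/40), radius 1/120
The second composite normalizes to u1: center (1/4, -1/2), radius 1/9; u2: center (-1/20, -9/20), radius 1/90; u3: center (-1/40, -21/40), radius 1/120
Identical normal forms: equal.

equal; the common form is u1: center (1/4, -1/2), radius 1/9; u2: center (-1/20, -9/20), radius 1/90; u3: center (-1/40, -21/40), radius 1/120


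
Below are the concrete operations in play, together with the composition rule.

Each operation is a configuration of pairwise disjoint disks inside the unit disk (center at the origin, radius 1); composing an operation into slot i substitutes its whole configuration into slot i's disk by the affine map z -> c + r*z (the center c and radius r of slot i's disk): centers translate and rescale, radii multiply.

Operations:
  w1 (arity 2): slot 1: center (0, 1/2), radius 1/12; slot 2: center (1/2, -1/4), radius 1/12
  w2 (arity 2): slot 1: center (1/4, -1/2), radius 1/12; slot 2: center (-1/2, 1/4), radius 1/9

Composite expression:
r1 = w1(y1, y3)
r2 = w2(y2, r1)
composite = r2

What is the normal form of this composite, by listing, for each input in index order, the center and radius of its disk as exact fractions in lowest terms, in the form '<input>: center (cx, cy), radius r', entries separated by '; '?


y1: center (-1/2, 11/36), radius 1/108; y2: center (1/4, -1/2), radius 1/12; y3: center (-4/9, 2/9), radius 1/108

Only the slot chain above each y matters under w2; compose those maps.
input y2: composing its 1 substitution step yields center (1/4, -1/2), radius 1/12
input y1: composing its 2 substitution steps yields center (-1/2, 11/36), radius 1/108
input y3: composing its 2 substitution steps yields center (-4/9, 2/9), radius 1/108


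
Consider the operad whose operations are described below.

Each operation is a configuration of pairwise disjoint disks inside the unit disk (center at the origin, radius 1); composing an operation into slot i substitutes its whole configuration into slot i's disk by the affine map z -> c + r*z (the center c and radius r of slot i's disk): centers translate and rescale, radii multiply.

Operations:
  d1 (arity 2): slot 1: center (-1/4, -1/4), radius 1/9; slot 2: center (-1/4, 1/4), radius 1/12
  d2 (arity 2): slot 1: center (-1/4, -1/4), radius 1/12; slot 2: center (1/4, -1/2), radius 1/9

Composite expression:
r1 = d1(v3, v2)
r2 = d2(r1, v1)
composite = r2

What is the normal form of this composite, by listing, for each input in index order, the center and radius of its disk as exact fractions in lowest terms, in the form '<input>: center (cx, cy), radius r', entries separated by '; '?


v1: center (1/4, -1/2), radius 1/9; v2: center (-13/48, -11/48), radius 1/144; v3: center (-13/48, -13/48), radius 1/108

Below d2, radii multiply path by path; the v-disk centers shift.
v3: after 2 affine steps, its disk has center (-13/48, -13/48), radius 1/108
v2: after 2 affine steps, its disk has center (-13/48, -11/48), radius 1/144
v1: after 1 affine step, its disk has center (1/4, -1/2), radius 1/9


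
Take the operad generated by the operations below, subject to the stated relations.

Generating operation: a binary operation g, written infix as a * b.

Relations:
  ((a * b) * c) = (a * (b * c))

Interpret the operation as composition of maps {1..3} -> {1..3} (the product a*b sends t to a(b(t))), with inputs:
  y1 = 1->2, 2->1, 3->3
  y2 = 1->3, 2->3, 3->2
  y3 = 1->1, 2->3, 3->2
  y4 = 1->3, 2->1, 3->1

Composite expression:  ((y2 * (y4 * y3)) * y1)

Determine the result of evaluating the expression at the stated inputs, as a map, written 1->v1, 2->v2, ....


1->3, 2->2, 3->3

(y4 * y3) = 1->3, 2->1, 3->1
(y2 * (y4 * y3)) = 1->2, 2->3, 3->3
((y2 * (y4 * y3)) * y1) = 1->3, 2->2, 3->3


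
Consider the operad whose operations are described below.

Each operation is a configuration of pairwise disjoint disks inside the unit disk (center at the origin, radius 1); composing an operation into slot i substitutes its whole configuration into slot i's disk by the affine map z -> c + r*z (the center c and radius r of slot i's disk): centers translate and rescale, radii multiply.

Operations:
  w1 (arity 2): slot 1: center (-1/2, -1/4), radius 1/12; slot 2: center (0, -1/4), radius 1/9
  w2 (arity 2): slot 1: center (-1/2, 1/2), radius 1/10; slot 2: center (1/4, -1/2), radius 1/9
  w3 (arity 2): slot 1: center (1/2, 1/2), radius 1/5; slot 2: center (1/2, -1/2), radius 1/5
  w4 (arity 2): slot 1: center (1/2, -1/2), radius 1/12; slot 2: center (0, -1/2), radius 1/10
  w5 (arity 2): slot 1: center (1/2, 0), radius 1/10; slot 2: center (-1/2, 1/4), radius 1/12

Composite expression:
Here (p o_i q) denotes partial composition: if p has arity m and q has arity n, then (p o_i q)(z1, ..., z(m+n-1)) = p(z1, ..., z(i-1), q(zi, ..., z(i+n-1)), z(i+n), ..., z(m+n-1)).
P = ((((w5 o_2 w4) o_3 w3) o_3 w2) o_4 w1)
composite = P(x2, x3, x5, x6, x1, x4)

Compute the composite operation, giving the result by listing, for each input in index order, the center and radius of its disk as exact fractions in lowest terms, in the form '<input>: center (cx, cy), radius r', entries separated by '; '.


Each x-disk chains the slot maps above it in w5; radii multiply.
for x2, the 1-step affine chain lands on center (1/2, 0), radius 1/10
for x3, the 2-step affine chain lands on center (-11/24, 5/24), radius 1/144
for x5, the 4-step affine chain lands on center (-149/300, 16/75), radius 1/6000
for x6, the 5-step affine chain lands on center (-10703/21600, 4571/21600), radius 1/64800
for x1, the 5-step affine chain lands on center (-1189/2400, 4571/21600), radius 1/48600
for x4, the 3-step affine chain lands on center (-119/240, 49/240), radius 1/600

x1: center (-1189/2400, 4571/21600), radius 1/48600; x2: center (1/2, 0), radius 1/10; x3: center (-11/24, 5/24), radius 1/144; x4: center (-119/240, 49/240), radius 1/600; x5: center (-149/300, 16/75), radius 1/6000; x6: center (-10703/21600, 4571/21600), radius 1/64800


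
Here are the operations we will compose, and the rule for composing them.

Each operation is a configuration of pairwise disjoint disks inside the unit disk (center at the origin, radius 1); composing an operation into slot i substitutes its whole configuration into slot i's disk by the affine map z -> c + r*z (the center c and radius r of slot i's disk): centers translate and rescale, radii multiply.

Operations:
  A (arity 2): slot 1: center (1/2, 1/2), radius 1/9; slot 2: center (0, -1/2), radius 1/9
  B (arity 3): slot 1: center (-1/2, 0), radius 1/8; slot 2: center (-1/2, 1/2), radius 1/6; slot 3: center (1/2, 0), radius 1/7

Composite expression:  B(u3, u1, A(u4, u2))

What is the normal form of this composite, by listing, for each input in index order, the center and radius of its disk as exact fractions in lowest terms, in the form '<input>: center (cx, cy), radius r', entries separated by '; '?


u1: center (-1/2, 1/2), radius 1/6; u2: center (1/2, -1/14), radius 1/63; u3: center (-1/2, 0), radius 1/8; u4: center (4/7, 1/14), radius 1/63

Below B, radii multiply path by path; the u-disk centers shift.
u3 passes through 1 substitution, ending at center (-1/2, 0), radius 1/8
u1 passes through 1 substitution, ending at center (-1/2, 1/2), radius 1/6
u4 passes through 2 substitutions, ending at center (4/7, 1/14), radius 1/63
u2 passes through 2 substitutions, ending at center (1/2, -1/14), radius 1/63


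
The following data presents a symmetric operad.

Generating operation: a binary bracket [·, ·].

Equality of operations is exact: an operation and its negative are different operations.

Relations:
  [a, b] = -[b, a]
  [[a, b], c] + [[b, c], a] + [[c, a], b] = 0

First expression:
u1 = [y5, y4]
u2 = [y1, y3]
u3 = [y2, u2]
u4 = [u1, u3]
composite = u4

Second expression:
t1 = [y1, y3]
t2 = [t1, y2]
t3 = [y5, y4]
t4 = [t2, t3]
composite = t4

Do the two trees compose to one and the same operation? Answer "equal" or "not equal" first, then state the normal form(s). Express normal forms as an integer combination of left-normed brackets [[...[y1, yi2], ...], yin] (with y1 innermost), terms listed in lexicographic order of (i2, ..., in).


equal: each reduces to -[[[[y1, y3], y2], y4], y5] + [[[[y1, y3], y2], y5], y4]
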